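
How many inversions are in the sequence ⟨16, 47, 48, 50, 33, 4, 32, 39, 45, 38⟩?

23 out-of-order pairs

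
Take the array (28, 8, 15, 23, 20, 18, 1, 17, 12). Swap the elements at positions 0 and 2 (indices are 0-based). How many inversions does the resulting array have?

Positions 0 and 2 hold 28 and 15; after swapping, the array is [15, 8, 28, 23, 20, 18, 1, 17, 12].
For each element, count later entries that are smaller:
15: 3
8: 1
28: 6
23: 5
20: 4
18: 3
1: 0
17: 1
12: 0
Sum: 3 + 1 + 6 + 5 + 4 + 3 + 0 + 1 + 0 = 23

There are 23 inversions.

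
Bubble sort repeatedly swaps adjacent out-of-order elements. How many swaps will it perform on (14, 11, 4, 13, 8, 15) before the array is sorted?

7 swaps

The minimum number of adjacent swaps to sort an array equals its inversion count, since every such swap removes exactly one inversion.
Count inversions — for each element, later elements that are smaller:
14: 11, 4, 13, 8 → 4
11: 4, 8 → 2
4: none → 0
13: 8 → 1
8: none → 0
15: none → 0
Total inversions: 4 + 2 + 0 + 1 + 0 + 0 = 7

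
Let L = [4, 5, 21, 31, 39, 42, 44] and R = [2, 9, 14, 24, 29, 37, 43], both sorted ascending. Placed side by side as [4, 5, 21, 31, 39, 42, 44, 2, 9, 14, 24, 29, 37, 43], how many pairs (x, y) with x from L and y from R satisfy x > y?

Count, for every r in R, how many entries of L exceed r:
r = 2: 4, 5, 21, 31, 39, 42, 44 → 7
r = 9: 21, 31, 39, 42, 44 → 5
r = 14: 21, 31, 39, 42, 44 → 5
r = 24: 31, 39, 42, 44 → 4
r = 29: 31, 39, 42, 44 → 4
r = 37: 39, 42, 44 → 3
r = 43: 44 → 1
Cross-inversions: 7 + 5 + 5 + 4 + 4 + 3 + 1 = 29

29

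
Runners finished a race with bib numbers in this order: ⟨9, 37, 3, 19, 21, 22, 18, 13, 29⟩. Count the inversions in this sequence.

15 inversions

Sweep left to right; for each value list the smaller values that follow it:
9 → 3 → 1
37 → 3, 19, 21, 22, 18, 13, 29 → 7
3 → none → 0
19 → 18, 13 → 2
21 → 18, 13 → 2
22 → 18, 13 → 2
18 → 13 → 1
13 → none → 0
29 → none → 0
Sum: 1 + 7 + 0 + 2 + 2 + 2 + 1 + 0 + 0 = 15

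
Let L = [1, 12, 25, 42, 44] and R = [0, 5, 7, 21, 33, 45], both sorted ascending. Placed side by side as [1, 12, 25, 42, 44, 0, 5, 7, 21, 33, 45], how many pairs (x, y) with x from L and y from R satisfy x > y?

18

Count, for every r in R, how many entries of L exceed r:
r = 0: 1, 12, 25, 42, 44 → 5
r = 5: 12, 25, 42, 44 → 4
r = 7: 12, 25, 42, 44 → 4
r = 21: 25, 42, 44 → 3
r = 33: 42, 44 → 2
r = 45: none → 0
Cross-inversions: 5 + 4 + 4 + 3 + 2 + 0 = 18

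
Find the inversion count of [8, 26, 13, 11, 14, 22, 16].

Inversion pairs (indices are 1-based):
(2,3): 26 > 13
(2,4): 26 > 11
(2,5): 26 > 14
(2,6): 26 > 22
(2,7): 26 > 16
(3,4): 13 > 11
(6,7): 22 > 16
That's 7 pairs.

7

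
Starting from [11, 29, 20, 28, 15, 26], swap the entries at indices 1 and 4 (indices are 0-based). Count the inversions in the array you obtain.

2

Positions 1 and 4 hold 29 and 15; after swapping, the array is [11, 15, 20, 28, 29, 26].
Element-by-element contributions:
11 → none → 0
15 → none → 0
20 → none → 0
28 → 26 → 1
29 → 26 → 1
26 → none → 0
Sum: 0 + 0 + 0 + 1 + 1 + 0 = 2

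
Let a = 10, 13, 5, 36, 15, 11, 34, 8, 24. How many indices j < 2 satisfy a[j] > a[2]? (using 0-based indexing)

2 such elements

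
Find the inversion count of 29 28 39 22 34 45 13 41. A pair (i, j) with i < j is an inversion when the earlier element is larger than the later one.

Element-by-element contributions:
29: 3
28: 2
39: 3
22: 1
34: 1
45: 2
13: 0
41: 0
Sum: 3 + 2 + 3 + 1 + 1 + 2 + 0 + 0 = 12

12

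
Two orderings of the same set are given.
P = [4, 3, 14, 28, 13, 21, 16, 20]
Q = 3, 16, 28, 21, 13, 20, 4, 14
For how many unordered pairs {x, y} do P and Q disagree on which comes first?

15

Assign each item its position (1..8) in the first ordering, then rewrite the second ordering as that position sequence:
positions: 4→1, 3→2, 14→3, 28→4, 13→5, 21→6, 16→7, 20→8
second ordering as positions: [2, 7, 4, 6, 5, 8, 1, 3]
Discordant pairs = inversions in this position sequence.
2: 1 → 1
7: 4, 6, 5, 1, 3 → 5
4: 1, 3 → 2
6: 5, 1, 3 → 3
5: 1, 3 → 2
8: 1, 3 → 2
1: 0
3: 0
Total: 1 + 5 + 2 + 3 + 2 + 2 + 0 + 0 = 15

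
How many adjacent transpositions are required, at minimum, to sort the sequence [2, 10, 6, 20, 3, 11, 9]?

Minimum adjacent swaps = number of inversions (each swap of adjacent out-of-order elements removes one inversion and no swap can remove more).
Count inversions — for each element, later elements that are smaller:
2: none → 0
10: 6, 3, 9 → 3
6: 3 → 1
20: 3, 11, 9 → 3
3: none → 0
11: 9 → 1
9: none → 0
Total inversions: 0 + 3 + 1 + 3 + 0 + 1 + 0 = 8

8 swaps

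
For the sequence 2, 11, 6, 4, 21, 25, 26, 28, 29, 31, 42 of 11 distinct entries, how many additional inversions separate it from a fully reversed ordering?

Maximum inversions for 11 distinct elements is C(11, 2) = 11·10/2 = 55.
Current inversions — for each element, count later smaller elements:
2: 0
11: 2
6: 1
4: 0
21: 0
25: 0
26: 0
28: 0
29: 0
31: 0
42: 0
Current total: 0 + 2 + 1 + 0 + 0 + 0 + 0 + 0 + 0 + 0 + 0 = 3
Shortfall: 55 − 3 = 52

52 inversions short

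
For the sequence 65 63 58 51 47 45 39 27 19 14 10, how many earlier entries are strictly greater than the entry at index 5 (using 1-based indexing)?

4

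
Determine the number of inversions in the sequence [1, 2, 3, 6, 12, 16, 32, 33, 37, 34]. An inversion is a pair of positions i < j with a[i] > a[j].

Element-by-element contributions:
1 → none → 0
2 → none → 0
3 → none → 0
6 → none → 0
12 → none → 0
16 → none → 0
32 → none → 0
33 → none → 0
37 → 34 → 1
34 → none → 0
Sum: 0 + 0 + 0 + 0 + 0 + 0 + 0 + 0 + 1 + 0 = 1

1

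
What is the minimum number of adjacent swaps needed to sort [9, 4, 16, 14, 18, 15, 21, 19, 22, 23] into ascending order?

Minimum adjacent swaps = number of inversions (each swap of adjacent out-of-order elements removes one inversion and no swap can remove more).
Count inversions — for each element, later elements that are smaller:
9: 4 → 1
4: none → 0
16: 14, 15 → 2
14: none → 0
18: 15 → 1
15: none → 0
21: 19 → 1
19: none → 0
22: none → 0
23: none → 0
Total inversions: 1 + 0 + 2 + 0 + 1 + 0 + 1 + 0 + 0 + 0 = 5

5 swaps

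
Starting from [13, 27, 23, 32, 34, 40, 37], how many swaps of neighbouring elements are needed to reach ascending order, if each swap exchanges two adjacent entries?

The minimum number of adjacent swaps to sort an array equals its inversion count, since every such swap removes exactly one inversion.
Count inversions — for each element, later elements that are smaller:
13: none → 0
27: 23 → 1
23: none → 0
32: none → 0
34: none → 0
40: 37 → 1
37: none → 0
Total inversions: 0 + 1 + 0 + 0 + 0 + 1 + 0 = 2

2 adjacent swaps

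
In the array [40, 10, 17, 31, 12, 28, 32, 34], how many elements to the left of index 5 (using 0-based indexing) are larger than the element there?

2 such elements

The element at index 5 is 28.
Elements before it: 40, 10, 17, 31, 12
Those larger than 28: 40, 31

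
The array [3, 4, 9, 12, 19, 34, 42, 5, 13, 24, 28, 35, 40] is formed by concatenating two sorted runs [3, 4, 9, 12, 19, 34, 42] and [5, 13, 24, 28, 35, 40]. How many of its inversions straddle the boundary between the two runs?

Count, for every r in R, how many entries of L exceed r:
r = 5: 9, 12, 19, 34, 42 → 5
r = 13: 19, 34, 42 → 3
r = 24: 34, 42 → 2
r = 28: 34, 42 → 2
r = 35: 42 → 1
r = 40: 42 → 1
Cross-inversions: 5 + 3 + 2 + 2 + 1 + 1 = 14

14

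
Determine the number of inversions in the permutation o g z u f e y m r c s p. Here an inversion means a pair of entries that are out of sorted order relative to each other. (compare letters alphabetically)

Sweep left to right; for each value list the smaller values that follow it:
o: 5
g: 3
z: 9
u: 7
f: 2
e: 1
y: 5
m: 1
r: 2
c: 0
s: 1
p: 0
Sum: 5 + 3 + 9 + 7 + 2 + 1 + 5 + 1 + 2 + 0 + 1 + 0 = 36

Inversions: 36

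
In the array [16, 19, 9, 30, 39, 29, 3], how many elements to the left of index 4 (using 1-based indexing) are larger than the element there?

0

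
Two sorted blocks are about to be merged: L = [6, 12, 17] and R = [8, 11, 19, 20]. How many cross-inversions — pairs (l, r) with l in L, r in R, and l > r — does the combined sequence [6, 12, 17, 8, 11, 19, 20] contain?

Count, for every r in R, how many entries of L exceed r:
r = 8: 12, 17 → 2
r = 11: 12, 17 → 2
r = 19: none → 0
r = 20: none → 0
Cross-inversions: 2 + 2 + 0 + 0 = 4

4 cross-inversions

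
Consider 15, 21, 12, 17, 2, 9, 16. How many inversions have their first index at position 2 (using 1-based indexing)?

5 such elements

The element at index 2 is 21.
Elements after it: 12, 17, 2, 9, 16
Those smaller than 21: 12, 17, 2, 9, 16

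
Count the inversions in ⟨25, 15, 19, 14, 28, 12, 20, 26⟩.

Count, for each position, how many later elements it exceeds:
25: 5
15: 2
19: 2
14: 1
28: 3
12: 0
20: 0
26: 0
Sum: 5 + 2 + 2 + 1 + 3 + 0 + 0 + 0 = 13

13 out-of-order pairs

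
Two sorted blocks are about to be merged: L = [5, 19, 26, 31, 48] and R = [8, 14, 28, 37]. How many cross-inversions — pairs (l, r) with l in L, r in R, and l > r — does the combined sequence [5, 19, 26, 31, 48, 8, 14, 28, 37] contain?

For each element r of the right run, count left-run elements greater than r:
r = 8: 19, 26, 31, 48 → 4
r = 14: 19, 26, 31, 48 → 4
r = 28: 31, 48 → 2
r = 37: 48 → 1
Cross-inversions: 4 + 4 + 2 + 1 = 11

11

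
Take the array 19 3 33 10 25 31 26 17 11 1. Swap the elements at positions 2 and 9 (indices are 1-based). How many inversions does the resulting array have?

30

Positions 2 and 9 hold 3 and 11; after swapping, the array is [19, 11, 33, 10, 25, 31, 26, 17, 3, 1].
Count, for each position, how many later elements it exceeds:
19: 5
11: 3
33: 7
10: 2
25: 3
31: 4
26: 3
17: 2
3: 1
1: 0
Sum: 5 + 3 + 7 + 2 + 3 + 4 + 3 + 2 + 1 + 0 = 30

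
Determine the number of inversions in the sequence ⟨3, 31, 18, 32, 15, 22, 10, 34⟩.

11

For each element, count later entries that are smaller:
3 → none → 0
31 → 18, 15, 22, 10 → 4
18 → 15, 10 → 2
32 → 15, 22, 10 → 3
15 → 10 → 1
22 → 10 → 1
10 → none → 0
34 → none → 0
Sum: 0 + 4 + 2 + 3 + 1 + 1 + 0 + 0 = 11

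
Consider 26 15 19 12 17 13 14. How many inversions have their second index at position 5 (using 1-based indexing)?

2 such elements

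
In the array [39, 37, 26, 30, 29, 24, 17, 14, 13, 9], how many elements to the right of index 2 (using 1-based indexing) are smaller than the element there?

The element at index 2 is 37.
Elements after it: 26, 30, 29, 24, 17, 14, 13, 9
Those smaller than 37: 26, 30, 29, 24, 17, 14, 13, 9

8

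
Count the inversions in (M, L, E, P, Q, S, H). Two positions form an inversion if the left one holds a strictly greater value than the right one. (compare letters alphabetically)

8

Listing every pair i<j with a[i]>a[j] (using 0-based positions):
(0,1): M > L
(0,2): M > E
(0,6): M > H
(1,2): L > E
(1,6): L > H
(3,6): P > H
(4,6): Q > H
(5,6): S > H
That's 8 pairs.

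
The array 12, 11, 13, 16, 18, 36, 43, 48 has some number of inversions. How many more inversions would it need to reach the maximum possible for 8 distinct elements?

27 inversions short

Maximum inversions for 8 distinct elements is C(8, 2) = 8·7/2 = 28.
Current inversions — for each element, count later smaller elements:
12: 1
11: 0
13: 0
16: 0
18: 0
36: 0
43: 0
48: 0
Current total: 1 + 0 + 0 + 0 + 0 + 0 + 0 + 0 = 1
Shortfall: 28 − 1 = 27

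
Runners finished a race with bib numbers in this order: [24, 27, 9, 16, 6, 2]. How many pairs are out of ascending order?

13

Element-by-element contributions:
24: 4
27: 4
9: 2
16: 2
6: 1
2: 0
Sum: 4 + 4 + 2 + 2 + 1 + 0 = 13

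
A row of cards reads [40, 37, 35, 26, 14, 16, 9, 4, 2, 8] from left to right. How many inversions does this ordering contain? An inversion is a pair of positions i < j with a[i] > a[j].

Inversions: 42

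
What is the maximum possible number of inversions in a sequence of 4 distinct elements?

The maximum occurs when the array is in strictly decreasing order: every one of the C(4, 2) pairs is inverted.
C(4, 2) = 4·3/2 = 6

There are 6 inversions.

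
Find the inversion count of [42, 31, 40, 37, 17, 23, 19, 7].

24

Count, for each position, how many later elements it exceeds:
42: 7
31: 4
40: 5
37: 4
17: 1
23: 2
19: 1
7: 0
Sum: 7 + 4 + 5 + 4 + 1 + 2 + 1 + 0 = 24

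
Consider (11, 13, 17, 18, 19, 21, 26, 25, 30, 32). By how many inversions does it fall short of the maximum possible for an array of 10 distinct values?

Maximum inversions for 10 distinct elements is C(10, 2) = 10·9/2 = 45.
Current inversions — for each element, count later smaller elements:
11: 0
13: 0
17: 0
18: 0
19: 0
21: 0
26: 1
25: 0
30: 0
32: 0
Current total: 0 + 0 + 0 + 0 + 0 + 0 + 1 + 0 + 0 + 0 = 1
Shortfall: 45 − 1 = 44

44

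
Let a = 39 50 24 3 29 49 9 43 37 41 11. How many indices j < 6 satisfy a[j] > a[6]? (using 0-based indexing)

The element at index 6 is 9.
Elements before it: 39, 50, 24, 3, 29, 49
Those larger than 9: 39, 50, 24, 29, 49

5 such elements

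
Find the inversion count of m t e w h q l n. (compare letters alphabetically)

14 inversions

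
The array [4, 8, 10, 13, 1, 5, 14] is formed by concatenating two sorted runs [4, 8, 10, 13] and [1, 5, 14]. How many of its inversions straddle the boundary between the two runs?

Take each right-half value and tally the left-half values above it:
r = 1: 4, 8, 10, 13 → 4
r = 5: 8, 10, 13 → 3
r = 14: none → 0
Cross-inversions: 4 + 3 + 0 = 7

Cross-inversions: 7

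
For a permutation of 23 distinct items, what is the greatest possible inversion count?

There are 253 inversions.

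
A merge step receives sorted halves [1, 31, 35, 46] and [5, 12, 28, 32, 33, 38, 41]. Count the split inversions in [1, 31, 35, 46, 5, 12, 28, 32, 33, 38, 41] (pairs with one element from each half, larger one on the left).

Take each right-half value and tally the left-half values above it:
r = 5: 31, 35, 46 → 3
r = 12: 31, 35, 46 → 3
r = 28: 31, 35, 46 → 3
r = 32: 35, 46 → 2
r = 33: 35, 46 → 2
r = 38: 46 → 1
r = 41: 46 → 1
Cross-inversions: 3 + 3 + 3 + 2 + 2 + 1 + 1 = 15

There are 15 split inversions.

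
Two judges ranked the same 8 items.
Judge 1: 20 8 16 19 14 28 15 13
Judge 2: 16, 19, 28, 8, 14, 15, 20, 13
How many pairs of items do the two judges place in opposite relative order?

There are 10 discordant pairs.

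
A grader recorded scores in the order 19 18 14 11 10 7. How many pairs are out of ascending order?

15 out-of-order pairs

Count, for each position, how many later elements it exceeds:
19 → 18, 14, 11, 10, 7 → 5
18 → 14, 11, 10, 7 → 4
14 → 11, 10, 7 → 3
11 → 10, 7 → 2
10 → 7 → 1
7 → none → 0
Sum: 5 + 4 + 3 + 2 + 1 + 0 = 15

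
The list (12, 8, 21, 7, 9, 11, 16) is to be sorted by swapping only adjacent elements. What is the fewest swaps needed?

Minimum adjacent swaps = number of inversions (each swap of adjacent out-of-order elements removes one inversion and no swap can remove more).
Count inversions — for each element, later elements that are smaller:
12: 8, 7, 9, 11 → 4
8: 7 → 1
21: 7, 9, 11, 16 → 4
7: none → 0
9: none → 0
11: none → 0
16: none → 0
Total inversions: 4 + 1 + 4 + 0 + 0 + 0 + 0 = 9

Swaps: 9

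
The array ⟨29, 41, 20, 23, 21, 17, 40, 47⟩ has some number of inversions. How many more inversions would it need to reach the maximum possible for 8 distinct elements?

15 inversions short

Maximum inversions for 8 distinct elements is C(8, 2) = 8·7/2 = 28.
Current inversions — for each element, count later smaller elements:
29: 4
41: 5
20: 1
23: 2
21: 1
17: 0
40: 0
47: 0
Current total: 4 + 5 + 1 + 2 + 1 + 0 + 0 + 0 = 13
Shortfall: 28 − 13 = 15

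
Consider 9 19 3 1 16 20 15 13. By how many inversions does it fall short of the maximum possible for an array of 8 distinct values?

15 inversions short

Maximum inversions for 8 distinct elements is C(8, 2) = 8·7/2 = 28.
Current inversions — for each element, count later smaller elements:
9: 2
19: 5
3: 1
1: 0
16: 2
20: 2
15: 1
13: 0
Current total: 2 + 5 + 1 + 0 + 2 + 2 + 1 + 0 = 13
Shortfall: 28 − 13 = 15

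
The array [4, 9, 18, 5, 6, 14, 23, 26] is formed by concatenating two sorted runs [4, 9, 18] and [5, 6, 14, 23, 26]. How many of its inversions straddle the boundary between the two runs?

5 cross-inversions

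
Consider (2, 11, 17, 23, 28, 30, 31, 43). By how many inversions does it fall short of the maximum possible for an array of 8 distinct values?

28 inversions short

Maximum inversions for 8 distinct elements is C(8, 2) = 8·7/2 = 28.
Current inversions — for each element, count later smaller elements:
2: 0
11: 0
17: 0
23: 0
28: 0
30: 0
31: 0
43: 0
Current total: 0 + 0 + 0 + 0 + 0 + 0 + 0 + 0 = 0
Shortfall: 28 − 0 = 28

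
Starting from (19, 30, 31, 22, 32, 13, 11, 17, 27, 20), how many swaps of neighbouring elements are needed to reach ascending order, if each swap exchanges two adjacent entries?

26 adjacent swaps

Each adjacent swap fixes exactly one inversion, so the minimum swap count equals the number of inversions.
Count inversions — for each element, later elements that are smaller:
19: 13, 11, 17 → 3
30: 22, 13, 11, 17, 27, 20 → 6
31: 22, 13, 11, 17, 27, 20 → 6
22: 13, 11, 17, 20 → 4
32: 13, 11, 17, 27, 20 → 5
13: 11 → 1
11: none → 0
17: none → 0
27: 20 → 1
20: none → 0
Total inversions: 3 + 6 + 6 + 4 + 5 + 1 + 0 + 0 + 1 + 0 = 26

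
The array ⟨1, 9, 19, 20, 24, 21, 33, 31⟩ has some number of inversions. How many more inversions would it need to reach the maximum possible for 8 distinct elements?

Maximum inversions for 8 distinct elements is C(8, 2) = 8·7/2 = 28.
Current inversions — for each element, count later smaller elements:
1: 0
9: 0
19: 0
20: 0
24: 1
21: 0
33: 1
31: 0
Current total: 0 + 0 + 0 + 0 + 1 + 0 + 1 + 0 = 2
Shortfall: 28 − 2 = 26

26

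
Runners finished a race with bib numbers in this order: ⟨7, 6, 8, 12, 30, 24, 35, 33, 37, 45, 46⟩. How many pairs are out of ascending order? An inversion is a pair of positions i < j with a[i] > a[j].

3

Element-by-element contributions:
7: 1
6: 0
8: 0
12: 0
30: 1
24: 0
35: 1
33: 0
37: 0
45: 0
46: 0
Sum: 1 + 0 + 0 + 0 + 1 + 0 + 1 + 0 + 0 + 0 + 0 = 3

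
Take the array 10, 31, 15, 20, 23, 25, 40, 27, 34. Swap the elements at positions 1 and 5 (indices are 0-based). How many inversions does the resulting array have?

6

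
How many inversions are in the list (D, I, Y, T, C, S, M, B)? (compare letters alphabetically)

17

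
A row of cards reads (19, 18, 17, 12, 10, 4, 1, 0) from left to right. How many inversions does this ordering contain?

28 inversions

For each element, count later entries that are smaller:
19 → 18, 17, 12, 10, 4, 1, 0 → 7
18 → 17, 12, 10, 4, 1, 0 → 6
17 → 12, 10, 4, 1, 0 → 5
12 → 10, 4, 1, 0 → 4
10 → 4, 1, 0 → 3
4 → 1, 0 → 2
1 → 0 → 1
0 → none → 0
Sum: 7 + 6 + 5 + 4 + 3 + 2 + 1 + 0 = 28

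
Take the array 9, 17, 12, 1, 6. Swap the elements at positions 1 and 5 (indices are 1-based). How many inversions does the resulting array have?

6 inversions

Positions 1 and 5 hold 9 and 6; after swapping, the array is [6, 17, 12, 1, 9].
Count, for each position, how many later elements it exceeds:
6 → 1 → 1
17 → 12, 1, 9 → 3
12 → 1, 9 → 2
1 → none → 0
9 → none → 0
Sum: 1 + 3 + 2 + 0 + 0 = 6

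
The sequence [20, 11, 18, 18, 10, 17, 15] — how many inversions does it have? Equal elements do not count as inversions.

Element-by-element contributions:
20: 6
11: 1
18: 3
18: 3
10: 0
17: 1
15: 0
Sum: 6 + 1 + 3 + 3 + 0 + 1 + 0 = 14

14 inversions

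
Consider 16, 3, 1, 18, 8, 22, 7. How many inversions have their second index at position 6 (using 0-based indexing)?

The element at index 6 is 7.
Elements before it: 16, 3, 1, 18, 8, 22
Those larger than 7: 16, 18, 8, 22

4 such elements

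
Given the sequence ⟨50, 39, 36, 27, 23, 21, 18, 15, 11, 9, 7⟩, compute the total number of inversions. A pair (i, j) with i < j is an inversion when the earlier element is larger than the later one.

For each element, count later entries that are smaller:
50 → 39, 36, 27, 23, 21, 18, 15, 11, 9, 7 → 10
39 → 36, 27, 23, 21, 18, 15, 11, 9, 7 → 9
36 → 27, 23, 21, 18, 15, 11, 9, 7 → 8
27 → 23, 21, 18, 15, 11, 9, 7 → 7
23 → 21, 18, 15, 11, 9, 7 → 6
21 → 18, 15, 11, 9, 7 → 5
18 → 15, 11, 9, 7 → 4
15 → 11, 9, 7 → 3
11 → 9, 7 → 2
9 → 7 → 1
7 → none → 0
Sum: 10 + 9 + 8 + 7 + 6 + 5 + 4 + 3 + 2 + 1 + 0 = 55

55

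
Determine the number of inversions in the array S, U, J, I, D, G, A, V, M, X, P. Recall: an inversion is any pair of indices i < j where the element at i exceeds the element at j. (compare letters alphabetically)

Inversions: 26

Count, for each position, how many later elements it exceeds:
S → J, I, D, G, A, M, P → 7
U → J, I, D, G, A, M, P → 7
J → I, D, G, A → 4
I → D, G, A → 3
D → A → 1
G → A → 1
A → none → 0
V → M, P → 2
M → none → 0
X → P → 1
P → none → 0
Sum: 7 + 7 + 4 + 3 + 1 + 1 + 0 + 2 + 0 + 1 + 0 = 26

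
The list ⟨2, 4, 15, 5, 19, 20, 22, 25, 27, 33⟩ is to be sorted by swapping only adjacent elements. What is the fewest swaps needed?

1

Each adjacent swap fixes exactly one inversion, so the minimum swap count equals the number of inversions.
Count inversions — for each element, later elements that are smaller:
2: none → 0
4: none → 0
15: 5 → 1
5: none → 0
19: none → 0
20: none → 0
22: none → 0
25: none → 0
27: none → 0
33: none → 0
Total inversions: 0 + 0 + 1 + 0 + 0 + 0 + 0 + 0 + 0 + 0 = 1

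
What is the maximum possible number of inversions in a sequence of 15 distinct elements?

A reversed (strictly descending) arrangement makes every pair an inversion, giving C(15, 2) inversions.
C(15, 2) = 15·14/2 = 105

105 inversions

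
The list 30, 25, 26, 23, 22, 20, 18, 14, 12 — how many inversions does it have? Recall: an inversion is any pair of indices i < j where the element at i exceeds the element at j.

There are 35 out-of-order pairs.

For each element, count later entries that are smaller:
30: 8
25: 6
26: 6
23: 5
22: 4
20: 3
18: 2
14: 1
12: 0
Sum: 8 + 6 + 6 + 5 + 4 + 3 + 2 + 1 + 0 = 35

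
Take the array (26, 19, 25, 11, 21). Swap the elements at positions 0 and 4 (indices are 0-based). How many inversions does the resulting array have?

Positions 0 and 4 hold 26 and 21; after swapping, the array is [21, 19, 25, 11, 26].
Sweep left to right; for each value list the smaller values that follow it:
21: 2
19: 1
25: 1
11: 0
26: 0
Sum: 2 + 1 + 1 + 0 + 0 = 4

4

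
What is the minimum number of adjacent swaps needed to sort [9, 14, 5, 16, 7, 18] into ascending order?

5 adjacent swaps

The minimum number of adjacent swaps to sort an array equals its inversion count, since every such swap removes exactly one inversion.
Count inversions — for each element, later elements that are smaller:
9: 5, 7 → 2
14: 5, 7 → 2
5: none → 0
16: 7 → 1
7: none → 0
18: none → 0
Total inversions: 2 + 2 + 0 + 1 + 0 + 0 = 5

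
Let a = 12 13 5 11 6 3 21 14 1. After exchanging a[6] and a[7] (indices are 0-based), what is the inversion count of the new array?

20

Positions 6 and 7 hold 21 and 14; after swapping, the array is [12, 13, 5, 11, 6, 3, 14, 21, 1].
Sweep left to right; for each value list the smaller values that follow it:
12: 5
13: 5
5: 2
11: 3
6: 2
3: 1
14: 1
21: 1
1: 0
Sum: 5 + 5 + 2 + 3 + 2 + 1 + 1 + 1 + 0 = 20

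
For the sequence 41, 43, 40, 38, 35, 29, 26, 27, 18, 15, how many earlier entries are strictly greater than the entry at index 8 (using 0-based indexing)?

The element at index 8 is 18.
Elements before it: 41, 43, 40, 38, 35, 29, 26, 27
Those larger than 18: 41, 43, 40, 38, 35, 29, 26, 27

8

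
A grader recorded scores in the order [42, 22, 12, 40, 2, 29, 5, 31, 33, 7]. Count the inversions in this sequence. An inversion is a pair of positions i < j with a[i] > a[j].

Count, for each position, how many later elements it exceeds:
42 → 22, 12, 40, 2, 29, 5, 31, 33, 7 → 9
22 → 12, 2, 5, 7 → 4
12 → 2, 5, 7 → 3
40 → 2, 29, 5, 31, 33, 7 → 6
2 → none → 0
29 → 5, 7 → 2
5 → none → 0
31 → 7 → 1
33 → 7 → 1
7 → none → 0
Sum: 9 + 4 + 3 + 6 + 0 + 2 + 0 + 1 + 1 + 0 = 26

26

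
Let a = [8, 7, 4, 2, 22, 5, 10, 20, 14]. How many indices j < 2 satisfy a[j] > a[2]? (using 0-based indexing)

2

The element at index 2 is 4.
Elements before it: 8, 7
Those larger than 4: 8, 7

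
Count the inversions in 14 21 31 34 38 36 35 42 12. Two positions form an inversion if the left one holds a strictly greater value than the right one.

11 out-of-order pairs

For each element, count later entries that are smaller:
14: 1
21: 1
31: 1
34: 1
38: 3
36: 2
35: 1
42: 1
12: 0
Sum: 1 + 1 + 1 + 1 + 3 + 2 + 1 + 1 + 0 = 11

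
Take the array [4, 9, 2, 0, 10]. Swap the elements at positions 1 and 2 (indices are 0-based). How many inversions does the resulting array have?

4 inversions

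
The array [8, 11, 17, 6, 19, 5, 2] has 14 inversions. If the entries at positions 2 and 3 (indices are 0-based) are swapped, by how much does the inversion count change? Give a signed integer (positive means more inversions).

-1

Positions 2 and 3 hold 17 and 6; after swapping, the array is [8, 11, 6, 17, 19, 5, 2].
Count, for each position, how many later elements it exceeds:
8 → 6, 5, 2 → 3
11 → 6, 5, 2 → 3
6 → 5, 2 → 2
17 → 5, 2 → 2
19 → 5, 2 → 2
5 → 2 → 1
2 → none → 0
Sum: 3 + 3 + 2 + 2 + 2 + 1 + 0 = 13
Change: 13 − 14 = -1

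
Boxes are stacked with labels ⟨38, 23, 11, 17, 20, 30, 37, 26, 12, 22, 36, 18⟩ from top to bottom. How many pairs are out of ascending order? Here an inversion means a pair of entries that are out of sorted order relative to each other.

There are 34 inversions.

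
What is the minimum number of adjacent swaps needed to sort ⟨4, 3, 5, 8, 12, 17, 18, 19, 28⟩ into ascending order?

1 swap

The minimum number of adjacent swaps to sort an array equals its inversion count, since every such swap removes exactly one inversion.
Count inversions — for each element, later elements that are smaller:
4: 3 → 1
3: none → 0
5: none → 0
8: none → 0
12: none → 0
17: none → 0
18: none → 0
19: none → 0
28: none → 0
Total inversions: 1 + 0 + 0 + 0 + 0 + 0 + 0 + 0 + 0 = 1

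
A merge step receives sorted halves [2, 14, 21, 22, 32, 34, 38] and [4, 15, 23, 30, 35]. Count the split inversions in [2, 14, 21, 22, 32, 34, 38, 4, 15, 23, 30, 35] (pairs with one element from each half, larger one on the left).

Count, for every r in R, how many entries of L exceed r:
r = 4: 14, 21, 22, 32, 34, 38 → 6
r = 15: 21, 22, 32, 34, 38 → 5
r = 23: 32, 34, 38 → 3
r = 30: 32, 34, 38 → 3
r = 35: 38 → 1
Cross-inversions: 6 + 5 + 3 + 3 + 1 = 18

18 cross-inversions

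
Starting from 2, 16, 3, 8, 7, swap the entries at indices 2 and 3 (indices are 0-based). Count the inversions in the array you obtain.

Positions 2 and 3 hold 3 and 8; after swapping, the array is [2, 16, 8, 3, 7].
Count, for each position, how many later elements it exceeds:
2: 0
16: 3
8: 2
3: 0
7: 0
Sum: 0 + 3 + 2 + 0 + 0 = 5

5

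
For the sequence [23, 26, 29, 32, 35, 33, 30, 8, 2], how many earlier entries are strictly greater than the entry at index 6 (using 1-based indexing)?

1 such element

The element at index 6 is 33.
Elements before it: 23, 26, 29, 32, 35
Those larger than 33: 35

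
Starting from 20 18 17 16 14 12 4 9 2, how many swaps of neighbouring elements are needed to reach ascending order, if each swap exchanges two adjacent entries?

There are 35 adjacent swaps.

Minimum adjacent swaps = number of inversions (each swap of adjacent out-of-order elements removes one inversion and no swap can remove more).
Count inversions — for each element, later elements that are smaller:
20: 18, 17, 16, 14, 12, 4, 9, 2 → 8
18: 17, 16, 14, 12, 4, 9, 2 → 7
17: 16, 14, 12, 4, 9, 2 → 6
16: 14, 12, 4, 9, 2 → 5
14: 12, 4, 9, 2 → 4
12: 4, 9, 2 → 3
4: 2 → 1
9: 2 → 1
2: none → 0
Total inversions: 8 + 7 + 6 + 5 + 4 + 3 + 1 + 1 + 0 = 35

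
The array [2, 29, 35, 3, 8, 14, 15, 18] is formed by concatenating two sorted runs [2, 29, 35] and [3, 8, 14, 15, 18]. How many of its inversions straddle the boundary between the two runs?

10 split inversions

Count, for every r in R, how many entries of L exceed r:
r = 3: 29, 35 → 2
r = 8: 29, 35 → 2
r = 14: 29, 35 → 2
r = 15: 29, 35 → 2
r = 18: 29, 35 → 2
Cross-inversions: 2 + 2 + 2 + 2 + 2 = 10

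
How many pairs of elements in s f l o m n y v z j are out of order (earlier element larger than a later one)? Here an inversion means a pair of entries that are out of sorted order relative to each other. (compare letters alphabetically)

16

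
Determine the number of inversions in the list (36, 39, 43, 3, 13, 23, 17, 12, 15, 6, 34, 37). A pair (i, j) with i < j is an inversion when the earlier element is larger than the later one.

Element-by-element contributions:
36 → 3, 13, 23, 17, 12, 15, 6, 34 → 8
39 → 3, 13, 23, 17, 12, 15, 6, 34, 37 → 9
43 → 3, 13, 23, 17, 12, 15, 6, 34, 37 → 9
3 → none → 0
13 → 12, 6 → 2
23 → 17, 12, 15, 6 → 4
17 → 12, 15, 6 → 3
12 → 6 → 1
15 → 6 → 1
6 → none → 0
34 → none → 0
37 → none → 0
Sum: 8 + 9 + 9 + 0 + 2 + 4 + 3 + 1 + 1 + 0 + 0 + 0 = 37

There are 37 inversions.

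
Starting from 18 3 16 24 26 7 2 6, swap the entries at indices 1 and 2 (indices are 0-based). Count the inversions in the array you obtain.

Positions 1 and 2 hold 3 and 16; after swapping, the array is [18, 16, 3, 24, 26, 7, 2, 6].
Element-by-element contributions:
18 → 16, 3, 7, 2, 6 → 5
16 → 3, 7, 2, 6 → 4
3 → 2 → 1
24 → 7, 2, 6 → 3
26 → 7, 2, 6 → 3
7 → 2, 6 → 2
2 → none → 0
6 → none → 0
Sum: 5 + 4 + 1 + 3 + 3 + 2 + 0 + 0 = 18

18 inversions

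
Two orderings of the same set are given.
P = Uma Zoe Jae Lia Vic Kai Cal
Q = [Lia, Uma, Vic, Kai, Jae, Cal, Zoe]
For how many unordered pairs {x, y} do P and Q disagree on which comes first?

Disagreeing pairs: 9

Assign each item its position (1..7) in the first ordering, then rewrite the second ordering as that position sequence:
positions: Uma→1, Zoe→2, Jae→3, Lia→4, Vic→5, Kai→6, Cal→7
second ordering as positions: [4, 1, 5, 6, 3, 7, 2]
Discordant pairs = inversions in this position sequence.
4: 1, 3, 2 → 3
1: 0
5: 3, 2 → 2
6: 3, 2 → 2
3: 2 → 1
7: 2 → 1
2: 0
Total: 3 + 0 + 2 + 2 + 1 + 1 + 0 = 9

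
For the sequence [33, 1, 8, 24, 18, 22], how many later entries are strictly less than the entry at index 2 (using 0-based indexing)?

0

The element at index 2 is 8.
Elements after it: 24, 18, 22
None of them are smaller than 8.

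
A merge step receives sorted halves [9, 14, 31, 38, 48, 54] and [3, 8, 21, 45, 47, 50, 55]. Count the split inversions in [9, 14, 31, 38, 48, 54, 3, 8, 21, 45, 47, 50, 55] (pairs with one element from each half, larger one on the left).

21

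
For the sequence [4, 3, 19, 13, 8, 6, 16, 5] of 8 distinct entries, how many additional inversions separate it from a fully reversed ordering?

Maximum inversions for 8 distinct elements is C(8, 2) = 8·7/2 = 28.
Current inversions — for each element, count later smaller elements:
4: 1
3: 0
19: 5
13: 3
8: 2
6: 1
16: 1
5: 0
Current total: 1 + 0 + 5 + 3 + 2 + 1 + 1 + 0 = 13
Shortfall: 28 − 13 = 15

15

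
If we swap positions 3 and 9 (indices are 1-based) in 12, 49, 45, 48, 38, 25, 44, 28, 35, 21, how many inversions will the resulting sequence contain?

Positions 3 and 9 hold 45 and 35; after swapping, the array is [12, 49, 35, 48, 38, 25, 44, 28, 45, 21].
Sweep left to right; for each value list the smaller values that follow it:
12 → none → 0
49 → 35, 48, 38, 25, 44, 28, 45, 21 → 8
35 → 25, 28, 21 → 3
48 → 38, 25, 44, 28, 45, 21 → 6
38 → 25, 28, 21 → 3
25 → 21 → 1
44 → 28, 21 → 2
28 → 21 → 1
45 → 21 → 1
21 → none → 0
Sum: 0 + 8 + 3 + 6 + 3 + 1 + 2 + 1 + 1 + 0 = 25

25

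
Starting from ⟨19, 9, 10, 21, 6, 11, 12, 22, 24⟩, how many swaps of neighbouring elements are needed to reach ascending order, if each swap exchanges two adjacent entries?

The minimum number of adjacent swaps to sort an array equals its inversion count, since every such swap removes exactly one inversion.
Count inversions — for each element, later elements that are smaller:
19: 9, 10, 6, 11, 12 → 5
9: 6 → 1
10: 6 → 1
21: 6, 11, 12 → 3
6: none → 0
11: none → 0
12: none → 0
22: none → 0
24: none → 0
Total inversions: 5 + 1 + 1 + 3 + 0 + 0 + 0 + 0 + 0 = 10

Swaps: 10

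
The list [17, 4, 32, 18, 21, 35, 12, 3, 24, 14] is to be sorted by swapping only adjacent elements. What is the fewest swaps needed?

The minimum number of adjacent swaps to sort an array equals its inversion count, since every such swap removes exactly one inversion.
Count inversions — for each element, later elements that are smaller:
17: 4, 12, 3, 14 → 4
4: 3 → 1
32: 18, 21, 12, 3, 24, 14 → 6
18: 12, 3, 14 → 3
21: 12, 3, 14 → 3
35: 12, 3, 24, 14 → 4
12: 3 → 1
3: none → 0
24: 14 → 1
14: none → 0
Total inversions: 4 + 1 + 6 + 3 + 3 + 4 + 1 + 0 + 1 + 0 = 23

Swaps: 23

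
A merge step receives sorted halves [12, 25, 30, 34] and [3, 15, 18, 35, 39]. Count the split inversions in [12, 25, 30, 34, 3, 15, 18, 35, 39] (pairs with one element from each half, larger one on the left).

Count, for every r in R, how many entries of L exceed r:
r = 3: 12, 25, 30, 34 → 4
r = 15: 25, 30, 34 → 3
r = 18: 25, 30, 34 → 3
r = 35: none → 0
r = 39: none → 0
Cross-inversions: 4 + 3 + 3 + 0 + 0 = 10

10 split inversions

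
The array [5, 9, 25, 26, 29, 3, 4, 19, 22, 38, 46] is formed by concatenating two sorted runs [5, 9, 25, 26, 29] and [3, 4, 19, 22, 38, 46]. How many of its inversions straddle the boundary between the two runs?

16 split inversions

For each element r of the right run, count left-run elements greater than r:
r = 3: 5, 9, 25, 26, 29 → 5
r = 4: 5, 9, 25, 26, 29 → 5
r = 19: 25, 26, 29 → 3
r = 22: 25, 26, 29 → 3
r = 38: none → 0
r = 46: none → 0
Cross-inversions: 5 + 5 + 3 + 3 + 0 + 0 = 16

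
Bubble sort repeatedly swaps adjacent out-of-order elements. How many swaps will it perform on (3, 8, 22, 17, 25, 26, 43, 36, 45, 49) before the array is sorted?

Each adjacent swap fixes exactly one inversion, so the minimum swap count equals the number of inversions.
Count inversions — for each element, later elements that are smaller:
3: none → 0
8: none → 0
22: 17 → 1
17: none → 0
25: none → 0
26: none → 0
43: 36 → 1
36: none → 0
45: none → 0
49: none → 0
Total inversions: 0 + 0 + 1 + 0 + 0 + 0 + 1 + 0 + 0 + 0 = 2

2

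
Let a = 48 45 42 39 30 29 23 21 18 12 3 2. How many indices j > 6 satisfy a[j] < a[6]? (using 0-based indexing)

5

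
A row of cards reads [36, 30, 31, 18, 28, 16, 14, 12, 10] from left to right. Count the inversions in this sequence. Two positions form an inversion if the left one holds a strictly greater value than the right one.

34 inversions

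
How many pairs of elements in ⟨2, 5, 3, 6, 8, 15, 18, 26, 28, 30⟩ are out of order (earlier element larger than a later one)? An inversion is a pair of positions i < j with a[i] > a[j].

1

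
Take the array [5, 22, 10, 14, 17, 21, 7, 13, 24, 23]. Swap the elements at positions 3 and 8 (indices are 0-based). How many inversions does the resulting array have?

19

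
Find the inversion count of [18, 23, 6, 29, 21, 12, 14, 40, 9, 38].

There are 20 inversions.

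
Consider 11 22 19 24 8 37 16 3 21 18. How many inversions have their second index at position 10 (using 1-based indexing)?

5

The element at index 10 is 18.
Elements before it: 11, 22, 19, 24, 8, 37, 16, 3, 21
Those larger than 18: 22, 19, 24, 37, 21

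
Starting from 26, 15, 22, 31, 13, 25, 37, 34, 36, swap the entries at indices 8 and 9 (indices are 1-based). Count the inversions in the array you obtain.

Positions 8 and 9 hold 34 and 36; after swapping, the array is [26, 15, 22, 31, 13, 25, 37, 36, 34].
Count, for each position, how many later elements it exceeds:
26 → 15, 22, 13, 25 → 4
15 → 13 → 1
22 → 13 → 1
31 → 13, 25 → 2
13 → none → 0
25 → none → 0
37 → 36, 34 → 2
36 → 34 → 1
34 → none → 0
Sum: 4 + 1 + 1 + 2 + 0 + 0 + 2 + 1 + 0 = 11

11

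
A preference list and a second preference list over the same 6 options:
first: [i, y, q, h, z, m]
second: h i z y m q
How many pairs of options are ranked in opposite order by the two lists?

6 pairs

Assign each item its position (1..6) in the first ordering, then rewrite the second ordering as that position sequence:
positions: i→1, y→2, q→3, h→4, z→5, m→6
second ordering as positions: [4, 1, 5, 2, 6, 3]
Discordant pairs = inversions in this position sequence.
4: 1, 2, 3 → 3
1: 0
5: 2, 3 → 2
2: 0
6: 3 → 1
3: 0
Total: 3 + 0 + 2 + 0 + 1 + 0 = 6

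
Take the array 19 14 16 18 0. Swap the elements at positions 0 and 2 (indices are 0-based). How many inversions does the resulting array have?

Inversions: 6

Positions 0 and 2 hold 19 and 16; after swapping, the array is [16, 14, 19, 18, 0].
Element-by-element contributions:
16 → 14, 0 → 2
14 → 0 → 1
19 → 18, 0 → 2
18 → 0 → 1
0 → none → 0
Sum: 2 + 1 + 2 + 1 + 0 = 6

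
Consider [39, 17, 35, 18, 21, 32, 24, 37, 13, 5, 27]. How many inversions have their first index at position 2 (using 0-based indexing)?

The element at index 2 is 35.
Elements after it: 18, 21, 32, 24, 37, 13, 5, 27
Those smaller than 35: 18, 21, 32, 24, 13, 5, 27

7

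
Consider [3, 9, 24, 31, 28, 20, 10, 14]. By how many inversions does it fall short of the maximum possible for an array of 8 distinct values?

16 inversions short

Maximum inversions for 8 distinct elements is C(8, 2) = 8·7/2 = 28.
Current inversions — for each element, count later smaller elements:
3: 0
9: 0
24: 3
31: 4
28: 3
20: 2
10: 0
14: 0
Current total: 0 + 0 + 3 + 4 + 3 + 2 + 0 + 0 = 12
Shortfall: 28 − 12 = 16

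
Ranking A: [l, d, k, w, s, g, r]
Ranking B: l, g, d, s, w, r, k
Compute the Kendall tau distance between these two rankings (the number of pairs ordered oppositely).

Assign each item its position (1..7) in the first ordering, then rewrite the second ordering as that position sequence:
positions: l→1, d→2, k→3, w→4, s→5, g→6, r→7
second ordering as positions: [1, 6, 2, 5, 4, 7, 3]
Discordant pairs = inversions in this position sequence.
1: 0
6: 2, 5, 4, 3 → 4
2: 0
5: 4, 3 → 2
4: 3 → 1
7: 3 → 1
3: 0
Total: 0 + 4 + 0 + 2 + 1 + 1 + 0 = 8

8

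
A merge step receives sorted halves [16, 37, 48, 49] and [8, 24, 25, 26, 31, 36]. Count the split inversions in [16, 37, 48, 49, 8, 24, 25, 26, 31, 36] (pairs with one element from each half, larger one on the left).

Cross-inversions: 19

Count, for every r in R, how many entries of L exceed r:
r = 8: 16, 37, 48, 49 → 4
r = 24: 37, 48, 49 → 3
r = 25: 37, 48, 49 → 3
r = 26: 37, 48, 49 → 3
r = 31: 37, 48, 49 → 3
r = 36: 37, 48, 49 → 3
Cross-inversions: 4 + 3 + 3 + 3 + 3 + 3 = 19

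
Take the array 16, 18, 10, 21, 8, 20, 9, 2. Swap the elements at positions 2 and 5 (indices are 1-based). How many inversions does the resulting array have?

There are 16 inversions.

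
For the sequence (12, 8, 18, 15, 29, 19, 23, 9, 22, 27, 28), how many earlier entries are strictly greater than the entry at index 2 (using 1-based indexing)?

The element at index 2 is 8.
Elements before it: 12
Those larger than 8: 12

1 such element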